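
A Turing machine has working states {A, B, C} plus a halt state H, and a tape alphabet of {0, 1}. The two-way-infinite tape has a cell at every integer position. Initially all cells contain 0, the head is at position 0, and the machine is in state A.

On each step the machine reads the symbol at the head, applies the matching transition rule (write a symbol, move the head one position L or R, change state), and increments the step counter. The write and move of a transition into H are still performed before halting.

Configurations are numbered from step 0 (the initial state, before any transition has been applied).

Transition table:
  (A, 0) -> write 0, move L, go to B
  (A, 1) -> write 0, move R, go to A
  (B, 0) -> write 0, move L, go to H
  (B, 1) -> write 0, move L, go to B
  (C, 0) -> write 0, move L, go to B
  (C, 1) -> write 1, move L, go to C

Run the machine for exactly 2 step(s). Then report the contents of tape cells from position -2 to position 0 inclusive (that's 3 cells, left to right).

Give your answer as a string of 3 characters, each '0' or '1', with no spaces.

Step 1: in state A at pos 0, read 0 -> (A,0)->write 0,move L,goto B. Now: state=B, head=-1, tape[-2..1]=0000 (head:  ^)
Step 2: in state B at pos -1, read 0 -> (B,0)->write 0,move L,goto H. Now: state=H, head=-2, tape[-3..1]=00000 (head:  ^)

Answer: 000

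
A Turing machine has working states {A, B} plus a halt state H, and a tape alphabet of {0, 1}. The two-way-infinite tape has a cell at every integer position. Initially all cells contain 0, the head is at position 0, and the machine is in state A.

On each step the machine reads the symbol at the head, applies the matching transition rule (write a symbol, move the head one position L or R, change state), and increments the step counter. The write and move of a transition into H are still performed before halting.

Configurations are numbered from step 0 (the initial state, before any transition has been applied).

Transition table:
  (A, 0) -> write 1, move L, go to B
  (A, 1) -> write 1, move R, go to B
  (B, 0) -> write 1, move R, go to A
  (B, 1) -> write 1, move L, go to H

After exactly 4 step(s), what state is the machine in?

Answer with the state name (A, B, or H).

Step 1: in state A at pos 0, read 0 -> (A,0)->write 1,move L,goto B. Now: state=B, head=-1, tape[-2..1]=0010 (head:  ^)
Step 2: in state B at pos -1, read 0 -> (B,0)->write 1,move R,goto A. Now: state=A, head=0, tape[-2..1]=0110 (head:   ^)
Step 3: in state A at pos 0, read 1 -> (A,1)->write 1,move R,goto B. Now: state=B, head=1, tape[-2..2]=01100 (head:    ^)
Step 4: in state B at pos 1, read 0 -> (B,0)->write 1,move R,goto A. Now: state=A, head=2, tape[-2..3]=011100 (head:     ^)

Answer: A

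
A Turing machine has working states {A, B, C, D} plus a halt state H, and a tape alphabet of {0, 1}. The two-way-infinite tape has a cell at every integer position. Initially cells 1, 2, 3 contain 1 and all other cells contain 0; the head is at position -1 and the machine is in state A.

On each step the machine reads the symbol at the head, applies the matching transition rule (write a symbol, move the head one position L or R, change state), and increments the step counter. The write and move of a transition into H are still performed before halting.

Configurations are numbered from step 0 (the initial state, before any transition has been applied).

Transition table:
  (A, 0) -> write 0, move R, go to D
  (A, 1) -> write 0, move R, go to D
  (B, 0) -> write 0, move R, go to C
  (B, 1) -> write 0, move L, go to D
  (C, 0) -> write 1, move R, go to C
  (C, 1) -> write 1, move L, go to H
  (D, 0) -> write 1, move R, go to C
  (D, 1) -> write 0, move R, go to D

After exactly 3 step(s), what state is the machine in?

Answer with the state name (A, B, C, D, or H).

Step 1: in state A at pos -1, read 0 -> (A,0)->write 0,move R,goto D. Now: state=D, head=0, tape[-2..4]=0001110 (head:   ^)
Step 2: in state D at pos 0, read 0 -> (D,0)->write 1,move R,goto C. Now: state=C, head=1, tape[-2..4]=0011110 (head:    ^)
Step 3: in state C at pos 1, read 1 -> (C,1)->write 1,move L,goto H. Now: state=H, head=0, tape[-2..4]=0011110 (head:   ^)

Answer: H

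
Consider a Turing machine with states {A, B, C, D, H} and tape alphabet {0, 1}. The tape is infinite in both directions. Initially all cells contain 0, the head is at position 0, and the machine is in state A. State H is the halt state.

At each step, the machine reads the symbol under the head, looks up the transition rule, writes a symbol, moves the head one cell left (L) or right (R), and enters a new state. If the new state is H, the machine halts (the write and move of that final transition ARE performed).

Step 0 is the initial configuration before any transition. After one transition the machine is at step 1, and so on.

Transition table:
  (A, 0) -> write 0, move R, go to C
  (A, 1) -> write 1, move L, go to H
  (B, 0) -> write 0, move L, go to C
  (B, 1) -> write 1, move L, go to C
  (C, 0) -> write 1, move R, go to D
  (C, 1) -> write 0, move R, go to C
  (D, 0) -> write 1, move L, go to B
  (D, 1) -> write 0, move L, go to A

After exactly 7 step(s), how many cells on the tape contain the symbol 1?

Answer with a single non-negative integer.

Step 1: in state A at pos 0, read 0 -> (A,0)->write 0,move R,goto C. Now: state=C, head=1, tape[-1..2]=0000 (head:   ^)
Step 2: in state C at pos 1, read 0 -> (C,0)->write 1,move R,goto D. Now: state=D, head=2, tape[-1..3]=00100 (head:    ^)
Step 3: in state D at pos 2, read 0 -> (D,0)->write 1,move L,goto B. Now: state=B, head=1, tape[-1..3]=00110 (head:   ^)
Step 4: in state B at pos 1, read 1 -> (B,1)->write 1,move L,goto C. Now: state=C, head=0, tape[-1..3]=00110 (head:  ^)
Step 5: in state C at pos 0, read 0 -> (C,0)->write 1,move R,goto D. Now: state=D, head=1, tape[-1..3]=01110 (head:   ^)
Step 6: in state D at pos 1, read 1 -> (D,1)->write 0,move L,goto A. Now: state=A, head=0, tape[-1..3]=01010 (head:  ^)
Step 7: in state A at pos 0, read 1 -> (A,1)->write 1,move L,goto H. Now: state=H, head=-1, tape[-2..3]=001010 (head:  ^)
Cells containing 1 after step 7: {0, 2} -> 2 cell(s)

Answer: 2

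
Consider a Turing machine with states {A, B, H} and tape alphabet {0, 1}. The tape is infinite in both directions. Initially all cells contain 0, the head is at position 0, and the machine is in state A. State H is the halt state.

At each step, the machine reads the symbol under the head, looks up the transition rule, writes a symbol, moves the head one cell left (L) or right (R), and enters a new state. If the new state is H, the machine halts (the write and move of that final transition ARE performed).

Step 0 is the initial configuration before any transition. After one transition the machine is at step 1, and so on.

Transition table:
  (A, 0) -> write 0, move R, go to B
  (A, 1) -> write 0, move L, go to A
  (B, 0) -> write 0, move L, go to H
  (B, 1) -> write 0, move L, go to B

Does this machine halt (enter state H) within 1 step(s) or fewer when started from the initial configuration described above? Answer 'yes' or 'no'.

Answer: no

Derivation:
Step 1: in state A at pos 0, read 0 -> (A,0)->write 0,move R,goto B. Now: state=B, head=1, tape[-1..2]=0000 (head:   ^)
After 1 step(s): state = B (not H) -> not halted within 1 -> no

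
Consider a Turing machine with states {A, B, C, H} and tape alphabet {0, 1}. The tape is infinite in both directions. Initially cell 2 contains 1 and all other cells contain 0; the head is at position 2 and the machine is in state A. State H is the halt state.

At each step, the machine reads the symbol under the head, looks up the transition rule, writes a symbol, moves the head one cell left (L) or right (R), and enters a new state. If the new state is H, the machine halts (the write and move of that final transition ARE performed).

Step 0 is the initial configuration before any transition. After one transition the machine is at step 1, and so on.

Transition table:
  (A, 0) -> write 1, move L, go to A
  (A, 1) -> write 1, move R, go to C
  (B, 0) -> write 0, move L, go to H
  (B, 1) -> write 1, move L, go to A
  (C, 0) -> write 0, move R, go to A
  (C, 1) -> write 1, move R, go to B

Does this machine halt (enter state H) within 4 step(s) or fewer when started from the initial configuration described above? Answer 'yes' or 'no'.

Step 1: in state A at pos 2, read 1 -> (A,1)->write 1,move R,goto C. Now: state=C, head=3, tape[1..4]=0100 (head:   ^)
Step 2: in state C at pos 3, read 0 -> (C,0)->write 0,move R,goto A. Now: state=A, head=4, tape[1..5]=01000 (head:    ^)
Step 3: in state A at pos 4, read 0 -> (A,0)->write 1,move L,goto A. Now: state=A, head=3, tape[1..5]=01010 (head:   ^)
Step 4: in state A at pos 3, read 0 -> (A,0)->write 1,move L,goto A. Now: state=A, head=2, tape[1..5]=01110 (head:  ^)
After 4 step(s): state = A (not H) -> not halted within 4 -> no

Answer: no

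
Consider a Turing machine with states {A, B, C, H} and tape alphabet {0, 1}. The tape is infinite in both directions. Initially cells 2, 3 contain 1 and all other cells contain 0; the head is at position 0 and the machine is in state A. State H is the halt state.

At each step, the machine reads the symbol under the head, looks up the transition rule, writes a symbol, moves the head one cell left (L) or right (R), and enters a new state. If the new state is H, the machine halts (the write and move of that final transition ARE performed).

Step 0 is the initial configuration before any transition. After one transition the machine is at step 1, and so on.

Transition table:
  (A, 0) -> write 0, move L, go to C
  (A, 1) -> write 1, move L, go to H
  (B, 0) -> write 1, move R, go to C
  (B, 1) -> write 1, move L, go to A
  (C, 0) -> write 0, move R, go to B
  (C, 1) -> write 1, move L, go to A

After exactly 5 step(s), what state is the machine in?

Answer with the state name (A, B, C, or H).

Step 1: in state A at pos 0, read 0 -> (A,0)->write 0,move L,goto C. Now: state=C, head=-1, tape[-2..4]=0000110 (head:  ^)
Step 2: in state C at pos -1, read 0 -> (C,0)->write 0,move R,goto B. Now: state=B, head=0, tape[-2..4]=0000110 (head:   ^)
Step 3: in state B at pos 0, read 0 -> (B,0)->write 1,move R,goto C. Now: state=C, head=1, tape[-2..4]=0010110 (head:    ^)
Step 4: in state C at pos 1, read 0 -> (C,0)->write 0,move R,goto B. Now: state=B, head=2, tape[-2..4]=0010110 (head:     ^)
Step 5: in state B at pos 2, read 1 -> (B,1)->write 1,move L,goto A. Now: state=A, head=1, tape[-2..4]=0010110 (head:    ^)

Answer: A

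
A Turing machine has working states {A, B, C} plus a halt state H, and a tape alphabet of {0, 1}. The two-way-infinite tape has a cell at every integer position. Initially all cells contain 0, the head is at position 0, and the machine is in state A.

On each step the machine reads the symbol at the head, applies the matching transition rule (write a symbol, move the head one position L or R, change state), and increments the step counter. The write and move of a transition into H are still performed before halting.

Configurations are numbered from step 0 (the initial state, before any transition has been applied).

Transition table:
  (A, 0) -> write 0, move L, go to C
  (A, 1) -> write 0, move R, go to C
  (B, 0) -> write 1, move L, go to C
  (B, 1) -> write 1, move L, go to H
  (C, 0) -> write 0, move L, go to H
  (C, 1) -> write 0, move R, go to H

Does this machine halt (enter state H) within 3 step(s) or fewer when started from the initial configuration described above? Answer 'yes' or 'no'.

Step 1: in state A at pos 0, read 0 -> (A,0)->write 0,move L,goto C. Now: state=C, head=-1, tape[-2..1]=0000 (head:  ^)
Step 2: in state C at pos -1, read 0 -> (C,0)->write 0,move L,goto H. Now: state=H, head=-2, tape[-3..1]=00000 (head:  ^)
State H reached at step 2; 2 <= 3 -> yes

Answer: yes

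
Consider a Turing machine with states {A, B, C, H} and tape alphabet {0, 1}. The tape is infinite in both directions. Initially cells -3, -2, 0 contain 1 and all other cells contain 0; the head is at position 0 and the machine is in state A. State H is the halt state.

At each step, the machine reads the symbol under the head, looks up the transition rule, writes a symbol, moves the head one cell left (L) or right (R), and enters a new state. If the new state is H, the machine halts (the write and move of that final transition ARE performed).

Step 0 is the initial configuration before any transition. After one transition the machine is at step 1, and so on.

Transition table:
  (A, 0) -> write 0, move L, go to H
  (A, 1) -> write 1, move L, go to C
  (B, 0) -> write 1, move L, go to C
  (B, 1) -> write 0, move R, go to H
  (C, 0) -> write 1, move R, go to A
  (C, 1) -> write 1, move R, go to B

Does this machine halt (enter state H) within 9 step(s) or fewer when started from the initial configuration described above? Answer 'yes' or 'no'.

Answer: yes

Derivation:
Step 1: in state A at pos 0, read 1 -> (A,1)->write 1,move L,goto C. Now: state=C, head=-1, tape[-4..1]=011010 (head:    ^)
Step 2: in state C at pos -1, read 0 -> (C,0)->write 1,move R,goto A. Now: state=A, head=0, tape[-4..1]=011110 (head:     ^)
Step 3: in state A at pos 0, read 1 -> (A,1)->write 1,move L,goto C. Now: state=C, head=-1, tape[-4..1]=011110 (head:    ^)
Step 4: in state C at pos -1, read 1 -> (C,1)->write 1,move R,goto B. Now: state=B, head=0, tape[-4..1]=011110 (head:     ^)
Step 5: in state B at pos 0, read 1 -> (B,1)->write 0,move R,goto H. Now: state=H, head=1, tape[-4..2]=0111000 (head:      ^)
State H reached at step 5; 5 <= 9 -> yes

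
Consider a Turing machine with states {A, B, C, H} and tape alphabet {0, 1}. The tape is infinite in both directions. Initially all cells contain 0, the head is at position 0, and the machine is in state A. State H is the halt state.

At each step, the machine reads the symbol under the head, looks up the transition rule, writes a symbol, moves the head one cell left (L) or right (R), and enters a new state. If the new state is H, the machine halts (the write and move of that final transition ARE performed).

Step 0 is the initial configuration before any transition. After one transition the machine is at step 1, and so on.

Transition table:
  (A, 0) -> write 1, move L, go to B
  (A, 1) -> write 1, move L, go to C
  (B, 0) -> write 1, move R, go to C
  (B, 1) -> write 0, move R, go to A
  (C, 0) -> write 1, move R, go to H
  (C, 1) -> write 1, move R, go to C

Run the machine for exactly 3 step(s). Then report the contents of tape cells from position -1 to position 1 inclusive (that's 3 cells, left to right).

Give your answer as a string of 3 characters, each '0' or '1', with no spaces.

Answer: 110

Derivation:
Step 1: in state A at pos 0, read 0 -> (A,0)->write 1,move L,goto B. Now: state=B, head=-1, tape[-2..1]=0010 (head:  ^)
Step 2: in state B at pos -1, read 0 -> (B,0)->write 1,move R,goto C. Now: state=C, head=0, tape[-2..1]=0110 (head:   ^)
Step 3: in state C at pos 0, read 1 -> (C,1)->write 1,move R,goto C. Now: state=C, head=1, tape[-2..2]=01100 (head:    ^)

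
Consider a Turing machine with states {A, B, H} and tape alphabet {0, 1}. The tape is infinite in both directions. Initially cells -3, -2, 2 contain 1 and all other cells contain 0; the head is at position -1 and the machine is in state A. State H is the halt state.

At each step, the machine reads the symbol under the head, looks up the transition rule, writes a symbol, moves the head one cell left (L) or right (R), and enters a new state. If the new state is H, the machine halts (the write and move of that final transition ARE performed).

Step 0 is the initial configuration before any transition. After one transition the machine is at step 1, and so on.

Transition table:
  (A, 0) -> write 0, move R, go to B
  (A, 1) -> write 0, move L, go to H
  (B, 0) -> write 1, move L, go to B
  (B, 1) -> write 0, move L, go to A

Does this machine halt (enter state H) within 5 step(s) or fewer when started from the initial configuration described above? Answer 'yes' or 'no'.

Answer: yes

Derivation:
Step 1: in state A at pos -1, read 0 -> (A,0)->write 0,move R,goto B. Now: state=B, head=0, tape[-4..3]=01100010 (head:     ^)
Step 2: in state B at pos 0, read 0 -> (B,0)->write 1,move L,goto B. Now: state=B, head=-1, tape[-4..3]=01101010 (head:    ^)
Step 3: in state B at pos -1, read 0 -> (B,0)->write 1,move L,goto B. Now: state=B, head=-2, tape[-4..3]=01111010 (head:   ^)
Step 4: in state B at pos -2, read 1 -> (B,1)->write 0,move L,goto A. Now: state=A, head=-3, tape[-4..3]=01011010 (head:  ^)
Step 5: in state A at pos -3, read 1 -> (A,1)->write 0,move L,goto H. Now: state=H, head=-4, tape[-5..3]=000011010 (head:  ^)
State H reached at step 5; 5 <= 5 -> yes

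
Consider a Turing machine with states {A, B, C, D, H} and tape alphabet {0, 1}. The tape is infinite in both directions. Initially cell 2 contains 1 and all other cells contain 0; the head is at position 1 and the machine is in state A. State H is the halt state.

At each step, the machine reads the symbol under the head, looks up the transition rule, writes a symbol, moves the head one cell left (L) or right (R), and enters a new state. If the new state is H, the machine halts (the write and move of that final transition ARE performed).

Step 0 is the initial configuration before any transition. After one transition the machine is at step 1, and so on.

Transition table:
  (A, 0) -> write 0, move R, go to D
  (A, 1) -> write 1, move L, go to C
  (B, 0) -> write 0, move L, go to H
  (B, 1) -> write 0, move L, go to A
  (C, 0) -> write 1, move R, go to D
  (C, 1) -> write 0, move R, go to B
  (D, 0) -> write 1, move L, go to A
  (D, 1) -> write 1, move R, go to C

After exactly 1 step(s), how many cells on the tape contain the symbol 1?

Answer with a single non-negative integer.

Answer: 1

Derivation:
Step 1: in state A at pos 1, read 0 -> (A,0)->write 0,move R,goto D. Now: state=D, head=2, tape[0..3]=0010 (head:   ^)
Cells containing 1 after step 1: {2} -> 1 cell(s)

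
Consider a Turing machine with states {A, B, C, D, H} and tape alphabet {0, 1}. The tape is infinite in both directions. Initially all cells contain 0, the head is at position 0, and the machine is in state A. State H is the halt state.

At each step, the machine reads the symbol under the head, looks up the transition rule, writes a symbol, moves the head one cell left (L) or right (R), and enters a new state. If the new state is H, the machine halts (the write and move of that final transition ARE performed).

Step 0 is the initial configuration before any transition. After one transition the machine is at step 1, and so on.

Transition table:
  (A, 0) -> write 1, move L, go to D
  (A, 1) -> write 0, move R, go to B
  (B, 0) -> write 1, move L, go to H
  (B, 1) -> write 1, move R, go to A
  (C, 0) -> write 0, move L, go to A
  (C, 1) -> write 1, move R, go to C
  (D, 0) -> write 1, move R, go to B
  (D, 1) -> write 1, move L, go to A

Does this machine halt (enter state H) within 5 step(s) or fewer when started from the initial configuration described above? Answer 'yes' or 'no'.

Answer: no

Derivation:
Step 1: in state A at pos 0, read 0 -> (A,0)->write 1,move L,goto D. Now: state=D, head=-1, tape[-2..1]=0010 (head:  ^)
Step 2: in state D at pos -1, read 0 -> (D,0)->write 1,move R,goto B. Now: state=B, head=0, tape[-2..1]=0110 (head:   ^)
Step 3: in state B at pos 0, read 1 -> (B,1)->write 1,move R,goto A. Now: state=A, head=1, tape[-2..2]=01100 (head:    ^)
Step 4: in state A at pos 1, read 0 -> (A,0)->write 1,move L,goto D. Now: state=D, head=0, tape[-2..2]=01110 (head:   ^)
Step 5: in state D at pos 0, read 1 -> (D,1)->write 1,move L,goto A. Now: state=A, head=-1, tape[-2..2]=01110 (head:  ^)
After 5 step(s): state = A (not H) -> not halted within 5 -> no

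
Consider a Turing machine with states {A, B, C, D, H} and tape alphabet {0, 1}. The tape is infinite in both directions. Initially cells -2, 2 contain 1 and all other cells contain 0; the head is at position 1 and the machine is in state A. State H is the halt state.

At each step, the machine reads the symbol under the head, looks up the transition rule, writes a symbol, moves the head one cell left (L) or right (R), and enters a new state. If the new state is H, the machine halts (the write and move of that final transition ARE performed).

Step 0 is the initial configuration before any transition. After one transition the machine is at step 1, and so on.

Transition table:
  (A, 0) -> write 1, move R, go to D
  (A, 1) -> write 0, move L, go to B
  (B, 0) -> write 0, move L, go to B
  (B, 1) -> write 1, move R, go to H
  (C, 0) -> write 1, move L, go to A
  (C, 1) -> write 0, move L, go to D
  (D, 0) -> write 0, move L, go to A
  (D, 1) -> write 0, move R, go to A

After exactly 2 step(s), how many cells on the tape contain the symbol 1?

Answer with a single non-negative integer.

Answer: 2

Derivation:
Step 1: in state A at pos 1, read 0 -> (A,0)->write 1,move R,goto D. Now: state=D, head=2, tape[-3..3]=0100110 (head:      ^)
Step 2: in state D at pos 2, read 1 -> (D,1)->write 0,move R,goto A. Now: state=A, head=3, tape[-3..4]=01001000 (head:       ^)
Cells containing 1 after step 2: {-2, 1} -> 2 cell(s)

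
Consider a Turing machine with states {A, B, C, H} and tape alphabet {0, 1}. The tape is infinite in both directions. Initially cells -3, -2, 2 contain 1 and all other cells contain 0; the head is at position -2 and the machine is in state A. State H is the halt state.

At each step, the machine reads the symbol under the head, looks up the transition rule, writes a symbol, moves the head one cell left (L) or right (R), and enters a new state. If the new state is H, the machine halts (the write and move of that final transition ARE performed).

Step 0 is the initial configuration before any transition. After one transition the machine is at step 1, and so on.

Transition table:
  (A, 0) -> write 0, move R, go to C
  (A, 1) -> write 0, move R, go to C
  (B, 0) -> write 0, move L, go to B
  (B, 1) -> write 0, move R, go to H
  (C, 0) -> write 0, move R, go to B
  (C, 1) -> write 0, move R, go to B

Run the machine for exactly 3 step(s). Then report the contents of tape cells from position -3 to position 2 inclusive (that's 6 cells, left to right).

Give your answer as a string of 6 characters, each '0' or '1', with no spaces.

Step 1: in state A at pos -2, read 1 -> (A,1)->write 0,move R,goto C. Now: state=C, head=-1, tape[-4..3]=01000010 (head:    ^)
Step 2: in state C at pos -1, read 0 -> (C,0)->write 0,move R,goto B. Now: state=B, head=0, tape[-4..3]=01000010 (head:     ^)
Step 3: in state B at pos 0, read 0 -> (B,0)->write 0,move L,goto B. Now: state=B, head=-1, tape[-4..3]=01000010 (head:    ^)

Answer: 100001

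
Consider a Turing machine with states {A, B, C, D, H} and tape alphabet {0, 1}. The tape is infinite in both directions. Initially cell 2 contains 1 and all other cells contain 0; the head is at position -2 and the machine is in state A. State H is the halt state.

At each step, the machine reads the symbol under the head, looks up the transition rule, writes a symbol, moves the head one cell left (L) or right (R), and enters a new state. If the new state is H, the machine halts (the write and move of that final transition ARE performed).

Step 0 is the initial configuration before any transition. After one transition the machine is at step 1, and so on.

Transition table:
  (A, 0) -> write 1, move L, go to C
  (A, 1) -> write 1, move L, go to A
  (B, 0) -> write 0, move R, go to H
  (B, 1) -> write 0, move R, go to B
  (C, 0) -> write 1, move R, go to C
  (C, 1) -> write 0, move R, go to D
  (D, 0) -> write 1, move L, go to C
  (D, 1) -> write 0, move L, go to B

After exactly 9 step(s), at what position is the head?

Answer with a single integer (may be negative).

Answer: 1

Derivation:
Step 1: in state A at pos -2, read 0 -> (A,0)->write 1,move L,goto C. Now: state=C, head=-3, tape[-4..3]=00100010 (head:  ^)
Step 2: in state C at pos -3, read 0 -> (C,0)->write 1,move R,goto C. Now: state=C, head=-2, tape[-4..3]=01100010 (head:   ^)
Step 3: in state C at pos -2, read 1 -> (C,1)->write 0,move R,goto D. Now: state=D, head=-1, tape[-4..3]=01000010 (head:    ^)
Step 4: in state D at pos -1, read 0 -> (D,0)->write 1,move L,goto C. Now: state=C, head=-2, tape[-4..3]=01010010 (head:   ^)
Step 5: in state C at pos -2, read 0 -> (C,0)->write 1,move R,goto C. Now: state=C, head=-1, tape[-4..3]=01110010 (head:    ^)
Step 6: in state C at pos -1, read 1 -> (C,1)->write 0,move R,goto D. Now: state=D, head=0, tape[-4..3]=01100010 (head:     ^)
Step 7: in state D at pos 0, read 0 -> (D,0)->write 1,move L,goto C. Now: state=C, head=-1, tape[-4..3]=01101010 (head:    ^)
Step 8: in state C at pos -1, read 0 -> (C,0)->write 1,move R,goto C. Now: state=C, head=0, tape[-4..3]=01111010 (head:     ^)
Step 9: in state C at pos 0, read 1 -> (C,1)->write 0,move R,goto D. Now: state=D, head=1, tape[-4..3]=01110010 (head:      ^)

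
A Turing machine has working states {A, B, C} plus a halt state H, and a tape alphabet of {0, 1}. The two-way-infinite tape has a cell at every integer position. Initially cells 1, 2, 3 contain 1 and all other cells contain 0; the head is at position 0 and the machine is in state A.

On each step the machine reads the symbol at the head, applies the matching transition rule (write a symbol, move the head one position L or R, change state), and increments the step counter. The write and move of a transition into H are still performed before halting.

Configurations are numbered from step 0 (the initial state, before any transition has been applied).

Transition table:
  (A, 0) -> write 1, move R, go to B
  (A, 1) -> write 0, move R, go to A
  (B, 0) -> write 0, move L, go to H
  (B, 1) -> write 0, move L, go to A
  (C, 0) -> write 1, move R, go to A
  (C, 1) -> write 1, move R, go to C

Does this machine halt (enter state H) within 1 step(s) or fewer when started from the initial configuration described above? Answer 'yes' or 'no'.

Step 1: in state A at pos 0, read 0 -> (A,0)->write 1,move R,goto B. Now: state=B, head=1, tape[-1..4]=011110 (head:   ^)
After 1 step(s): state = B (not H) -> not halted within 1 -> no

Answer: no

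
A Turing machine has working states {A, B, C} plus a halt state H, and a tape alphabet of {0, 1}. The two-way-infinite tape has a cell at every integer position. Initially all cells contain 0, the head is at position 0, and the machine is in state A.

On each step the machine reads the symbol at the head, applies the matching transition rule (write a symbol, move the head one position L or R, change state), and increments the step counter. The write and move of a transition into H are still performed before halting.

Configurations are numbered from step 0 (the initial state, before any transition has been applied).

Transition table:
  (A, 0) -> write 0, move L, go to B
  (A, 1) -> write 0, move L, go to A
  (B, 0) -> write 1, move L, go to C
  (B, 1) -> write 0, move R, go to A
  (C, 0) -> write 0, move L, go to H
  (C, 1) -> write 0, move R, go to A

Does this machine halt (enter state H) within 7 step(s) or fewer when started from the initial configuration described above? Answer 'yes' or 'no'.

Step 1: in state A at pos 0, read 0 -> (A,0)->write 0,move L,goto B. Now: state=B, head=-1, tape[-2..1]=0000 (head:  ^)
Step 2: in state B at pos -1, read 0 -> (B,0)->write 1,move L,goto C. Now: state=C, head=-2, tape[-3..1]=00100 (head:  ^)
Step 3: in state C at pos -2, read 0 -> (C,0)->write 0,move L,goto H. Now: state=H, head=-3, tape[-4..1]=000100 (head:  ^)
State H reached at step 3; 3 <= 7 -> yes

Answer: yes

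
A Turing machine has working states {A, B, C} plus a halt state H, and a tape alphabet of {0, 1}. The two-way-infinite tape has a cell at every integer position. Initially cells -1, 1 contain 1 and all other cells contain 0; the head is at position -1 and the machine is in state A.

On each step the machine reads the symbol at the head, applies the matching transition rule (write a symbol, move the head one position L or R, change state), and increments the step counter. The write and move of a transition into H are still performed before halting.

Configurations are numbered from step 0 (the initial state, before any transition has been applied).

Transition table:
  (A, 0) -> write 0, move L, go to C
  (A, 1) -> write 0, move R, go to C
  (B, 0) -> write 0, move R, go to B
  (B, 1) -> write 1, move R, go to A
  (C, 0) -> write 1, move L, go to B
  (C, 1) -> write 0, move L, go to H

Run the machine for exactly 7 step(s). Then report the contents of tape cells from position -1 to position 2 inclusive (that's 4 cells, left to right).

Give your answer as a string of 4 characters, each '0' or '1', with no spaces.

Answer: 0101

Derivation:
Step 1: in state A at pos -1, read 1 -> (A,1)->write 0,move R,goto C. Now: state=C, head=0, tape[-2..2]=00010 (head:   ^)
Step 2: in state C at pos 0, read 0 -> (C,0)->write 1,move L,goto B. Now: state=B, head=-1, tape[-2..2]=00110 (head:  ^)
Step 3: in state B at pos -1, read 0 -> (B,0)->write 0,move R,goto B. Now: state=B, head=0, tape[-2..2]=00110 (head:   ^)
Step 4: in state B at pos 0, read 1 -> (B,1)->write 1,move R,goto A. Now: state=A, head=1, tape[-2..2]=00110 (head:    ^)
Step 5: in state A at pos 1, read 1 -> (A,1)->write 0,move R,goto C. Now: state=C, head=2, tape[-2..3]=001000 (head:     ^)
Step 6: in state C at pos 2, read 0 -> (C,0)->write 1,move L,goto B. Now: state=B, head=1, tape[-2..3]=001010 (head:    ^)
Step 7: in state B at pos 1, read 0 -> (B,0)->write 0,move R,goto B. Now: state=B, head=2, tape[-2..3]=001010 (head:     ^)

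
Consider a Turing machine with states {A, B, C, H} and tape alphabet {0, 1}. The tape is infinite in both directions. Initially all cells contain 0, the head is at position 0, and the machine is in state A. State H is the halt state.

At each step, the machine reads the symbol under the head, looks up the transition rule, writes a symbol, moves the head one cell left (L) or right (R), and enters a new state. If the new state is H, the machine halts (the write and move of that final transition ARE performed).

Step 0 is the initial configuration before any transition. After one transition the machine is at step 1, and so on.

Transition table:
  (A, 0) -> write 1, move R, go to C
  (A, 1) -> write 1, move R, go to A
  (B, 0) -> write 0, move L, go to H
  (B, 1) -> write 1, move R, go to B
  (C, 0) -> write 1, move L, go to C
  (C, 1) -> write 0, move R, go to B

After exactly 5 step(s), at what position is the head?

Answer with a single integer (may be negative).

Step 1: in state A at pos 0, read 0 -> (A,0)->write 1,move R,goto C. Now: state=C, head=1, tape[-1..2]=0100 (head:   ^)
Step 2: in state C at pos 1, read 0 -> (C,0)->write 1,move L,goto C. Now: state=C, head=0, tape[-1..2]=0110 (head:  ^)
Step 3: in state C at pos 0, read 1 -> (C,1)->write 0,move R,goto B. Now: state=B, head=1, tape[-1..2]=0010 (head:   ^)
Step 4: in state B at pos 1, read 1 -> (B,1)->write 1,move R,goto B. Now: state=B, head=2, tape[-1..3]=00100 (head:    ^)
Step 5: in state B at pos 2, read 0 -> (B,0)->write 0,move L,goto H. Now: state=H, head=1, tape[-1..3]=00100 (head:   ^)

Answer: 1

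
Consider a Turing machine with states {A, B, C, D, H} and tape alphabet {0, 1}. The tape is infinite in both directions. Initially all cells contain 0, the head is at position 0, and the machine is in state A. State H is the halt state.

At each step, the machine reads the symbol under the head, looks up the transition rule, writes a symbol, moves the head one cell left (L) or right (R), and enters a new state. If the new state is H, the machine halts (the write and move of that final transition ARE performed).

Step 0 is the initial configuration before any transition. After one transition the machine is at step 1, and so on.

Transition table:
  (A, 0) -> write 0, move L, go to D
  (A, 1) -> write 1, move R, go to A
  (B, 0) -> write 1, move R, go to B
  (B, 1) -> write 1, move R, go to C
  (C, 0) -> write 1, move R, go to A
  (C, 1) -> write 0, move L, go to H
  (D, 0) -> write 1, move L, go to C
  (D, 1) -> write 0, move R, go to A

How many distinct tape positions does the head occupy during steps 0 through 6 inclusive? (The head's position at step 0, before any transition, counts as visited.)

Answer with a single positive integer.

Step 1: in state A at pos 0, read 0 -> (A,0)->write 0,move L,goto D. Now: state=D, head=-1, tape[-2..1]=0000 (head:  ^)
Step 2: in state D at pos -1, read 0 -> (D,0)->write 1,move L,goto C. Now: state=C, head=-2, tape[-3..1]=00100 (head:  ^)
Step 3: in state C at pos -2, read 0 -> (C,0)->write 1,move R,goto A. Now: state=A, head=-1, tape[-3..1]=01100 (head:   ^)
Step 4: in state A at pos -1, read 1 -> (A,1)->write 1,move R,goto A. Now: state=A, head=0, tape[-3..1]=01100 (head:    ^)
Step 5: in state A at pos 0, read 0 -> (A,0)->write 0,move L,goto D. Now: state=D, head=-1, tape[-3..1]=01100 (head:   ^)
Step 6: in state D at pos -1, read 1 -> (D,1)->write 0,move R,goto A. Now: state=A, head=0, tape[-3..1]=01000 (head:    ^)
Head positions at steps 0..6: starting at 0, distinct positions visited = {-2, -1, 0} -> 3 position(s)

Answer: 3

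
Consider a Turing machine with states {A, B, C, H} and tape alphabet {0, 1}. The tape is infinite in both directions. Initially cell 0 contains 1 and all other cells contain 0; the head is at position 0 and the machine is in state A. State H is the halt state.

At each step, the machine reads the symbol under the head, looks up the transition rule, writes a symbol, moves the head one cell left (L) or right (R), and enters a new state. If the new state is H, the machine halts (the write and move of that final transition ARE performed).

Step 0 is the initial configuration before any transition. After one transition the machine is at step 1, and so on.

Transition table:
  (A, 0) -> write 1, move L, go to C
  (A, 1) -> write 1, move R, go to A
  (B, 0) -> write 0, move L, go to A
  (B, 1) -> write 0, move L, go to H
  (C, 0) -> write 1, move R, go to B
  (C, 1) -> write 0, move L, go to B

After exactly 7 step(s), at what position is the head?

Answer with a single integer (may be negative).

Answer: -3

Derivation:
Step 1: in state A at pos 0, read 1 -> (A,1)->write 1,move R,goto A. Now: state=A, head=1, tape[-1..2]=0100 (head:   ^)
Step 2: in state A at pos 1, read 0 -> (A,0)->write 1,move L,goto C. Now: state=C, head=0, tape[-1..2]=0110 (head:  ^)
Step 3: in state C at pos 0, read 1 -> (C,1)->write 0,move L,goto B. Now: state=B, head=-1, tape[-2..2]=00010 (head:  ^)
Step 4: in state B at pos -1, read 0 -> (B,0)->write 0,move L,goto A. Now: state=A, head=-2, tape[-3..2]=000010 (head:  ^)
Step 5: in state A at pos -2, read 0 -> (A,0)->write 1,move L,goto C. Now: state=C, head=-3, tape[-4..2]=0010010 (head:  ^)
Step 6: in state C at pos -3, read 0 -> (C,0)->write 1,move R,goto B. Now: state=B, head=-2, tape[-4..2]=0110010 (head:   ^)
Step 7: in state B at pos -2, read 1 -> (B,1)->write 0,move L,goto H. Now: state=H, head=-3, tape[-4..2]=0100010 (head:  ^)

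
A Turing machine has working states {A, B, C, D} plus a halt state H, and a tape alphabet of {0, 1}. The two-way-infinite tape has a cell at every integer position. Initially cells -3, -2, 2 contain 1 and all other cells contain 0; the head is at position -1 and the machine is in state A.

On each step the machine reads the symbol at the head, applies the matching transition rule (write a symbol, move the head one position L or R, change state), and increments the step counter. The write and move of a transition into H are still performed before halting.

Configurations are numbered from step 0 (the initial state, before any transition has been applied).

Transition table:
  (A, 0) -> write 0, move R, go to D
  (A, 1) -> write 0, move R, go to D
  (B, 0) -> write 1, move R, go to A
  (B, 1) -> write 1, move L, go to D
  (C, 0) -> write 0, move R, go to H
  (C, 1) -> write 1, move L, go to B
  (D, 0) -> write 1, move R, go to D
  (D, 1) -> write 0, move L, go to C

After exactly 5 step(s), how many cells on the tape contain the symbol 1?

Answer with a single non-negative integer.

Answer: 4

Derivation:
Step 1: in state A at pos -1, read 0 -> (A,0)->write 0,move R,goto D. Now: state=D, head=0, tape[-4..3]=01100010 (head:     ^)
Step 2: in state D at pos 0, read 0 -> (D,0)->write 1,move R,goto D. Now: state=D, head=1, tape[-4..3]=01101010 (head:      ^)
Step 3: in state D at pos 1, read 0 -> (D,0)->write 1,move R,goto D. Now: state=D, head=2, tape[-4..3]=01101110 (head:       ^)
Step 4: in state D at pos 2, read 1 -> (D,1)->write 0,move L,goto C. Now: state=C, head=1, tape[-4..3]=01101100 (head:      ^)
Step 5: in state C at pos 1, read 1 -> (C,1)->write 1,move L,goto B. Now: state=B, head=0, tape[-4..3]=01101100 (head:     ^)
Cells containing 1 after step 5: {-3, -2, 0, 1} -> 4 cell(s)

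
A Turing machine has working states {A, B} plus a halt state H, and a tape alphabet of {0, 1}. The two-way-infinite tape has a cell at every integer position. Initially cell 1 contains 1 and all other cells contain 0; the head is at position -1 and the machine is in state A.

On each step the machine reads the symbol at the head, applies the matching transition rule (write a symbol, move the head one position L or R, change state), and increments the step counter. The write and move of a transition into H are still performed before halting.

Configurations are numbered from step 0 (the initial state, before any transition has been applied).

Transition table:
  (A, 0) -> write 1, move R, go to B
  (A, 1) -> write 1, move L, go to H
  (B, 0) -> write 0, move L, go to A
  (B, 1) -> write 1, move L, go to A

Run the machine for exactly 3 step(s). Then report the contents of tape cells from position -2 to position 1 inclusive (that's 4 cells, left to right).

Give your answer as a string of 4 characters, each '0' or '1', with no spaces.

Step 1: in state A at pos -1, read 0 -> (A,0)->write 1,move R,goto B. Now: state=B, head=0, tape[-2..2]=01010 (head:   ^)
Step 2: in state B at pos 0, read 0 -> (B,0)->write 0,move L,goto A. Now: state=A, head=-1, tape[-2..2]=01010 (head:  ^)
Step 3: in state A at pos -1, read 1 -> (A,1)->write 1,move L,goto H. Now: state=H, head=-2, tape[-3..2]=001010 (head:  ^)

Answer: 0101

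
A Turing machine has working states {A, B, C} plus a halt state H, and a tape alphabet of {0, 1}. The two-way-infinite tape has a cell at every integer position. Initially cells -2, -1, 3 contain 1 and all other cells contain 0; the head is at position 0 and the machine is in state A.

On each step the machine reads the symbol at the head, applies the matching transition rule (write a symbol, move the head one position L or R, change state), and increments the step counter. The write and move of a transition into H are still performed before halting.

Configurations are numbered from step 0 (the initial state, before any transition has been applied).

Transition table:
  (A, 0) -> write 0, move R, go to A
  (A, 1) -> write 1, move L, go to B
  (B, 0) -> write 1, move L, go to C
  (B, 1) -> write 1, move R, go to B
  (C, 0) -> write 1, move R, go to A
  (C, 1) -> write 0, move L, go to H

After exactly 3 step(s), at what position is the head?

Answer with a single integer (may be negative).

Answer: 3

Derivation:
Step 1: in state A at pos 0, read 0 -> (A,0)->write 0,move R,goto A. Now: state=A, head=1, tape[-3..4]=01100010 (head:     ^)
Step 2: in state A at pos 1, read 0 -> (A,0)->write 0,move R,goto A. Now: state=A, head=2, tape[-3..4]=01100010 (head:      ^)
Step 3: in state A at pos 2, read 0 -> (A,0)->write 0,move R,goto A. Now: state=A, head=3, tape[-3..4]=01100010 (head:       ^)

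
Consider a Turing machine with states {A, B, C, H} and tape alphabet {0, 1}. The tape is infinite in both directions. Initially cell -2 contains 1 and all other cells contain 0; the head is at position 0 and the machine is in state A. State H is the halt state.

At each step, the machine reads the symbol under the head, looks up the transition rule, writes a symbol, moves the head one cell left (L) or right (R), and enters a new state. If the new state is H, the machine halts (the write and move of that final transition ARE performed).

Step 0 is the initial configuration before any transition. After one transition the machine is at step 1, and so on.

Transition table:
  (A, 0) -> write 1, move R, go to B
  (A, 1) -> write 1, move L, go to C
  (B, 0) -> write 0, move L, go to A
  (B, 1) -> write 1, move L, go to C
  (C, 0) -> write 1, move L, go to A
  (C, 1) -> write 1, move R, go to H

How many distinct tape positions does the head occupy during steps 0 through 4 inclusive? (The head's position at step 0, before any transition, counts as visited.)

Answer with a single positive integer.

Answer: 4

Derivation:
Step 1: in state A at pos 0, read 0 -> (A,0)->write 1,move R,goto B. Now: state=B, head=1, tape[-3..2]=010100 (head:     ^)
Step 2: in state B at pos 1, read 0 -> (B,0)->write 0,move L,goto A. Now: state=A, head=0, tape[-3..2]=010100 (head:    ^)
Step 3: in state A at pos 0, read 1 -> (A,1)->write 1,move L,goto C. Now: state=C, head=-1, tape[-3..2]=010100 (head:   ^)
Step 4: in state C at pos -1, read 0 -> (C,0)->write 1,move L,goto A. Now: state=A, head=-2, tape[-3..2]=011100 (head:  ^)
Head positions at steps 0..4: starting at 0, distinct positions visited = {-2, -1, 0, 1} -> 4 position(s)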